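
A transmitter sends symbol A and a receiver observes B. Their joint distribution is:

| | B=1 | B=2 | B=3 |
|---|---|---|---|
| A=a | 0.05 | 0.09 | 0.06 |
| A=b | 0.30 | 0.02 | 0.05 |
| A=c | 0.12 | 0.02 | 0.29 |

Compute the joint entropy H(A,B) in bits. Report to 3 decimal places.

H(A,B) = −Σ p(x,y)·log₂ p(x,y) over all 9 cells.
  cell (a,1): −0.05·log₂0.05 = 0.2161
  cell (a,2): −0.09·log₂0.09 = 0.3127
  cell (a,3): −0.06·log₂0.06 = 0.2435
  cell (b,1): −0.30·log₂0.30 = 0.5211
  cell (b,2): −0.02·log₂0.02 = 0.1129
  cell (b,3): −0.05·log₂0.05 = 0.2161
  cell (c,1): −0.12·log₂0.12 = 0.3671
  cell (c,2): −0.02·log₂0.02 = 0.1129
  cell (c,3): −0.29·log₂0.29 = 0.5179
Sum = 2.620 bits.

2.620 bits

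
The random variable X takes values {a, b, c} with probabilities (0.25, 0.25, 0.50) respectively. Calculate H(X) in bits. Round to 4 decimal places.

H(X) = −Σ p·log₂ p.
  −(0.25)·log₂(0.25) = 0.50000
  −(0.25)·log₂(0.25) = 0.50000
  −(0.50)·log₂(0.50) = 0.50000
Sum: 0.50000 + 0.50000 + 0.50000 = 1.5000 bits.

1.5000 bits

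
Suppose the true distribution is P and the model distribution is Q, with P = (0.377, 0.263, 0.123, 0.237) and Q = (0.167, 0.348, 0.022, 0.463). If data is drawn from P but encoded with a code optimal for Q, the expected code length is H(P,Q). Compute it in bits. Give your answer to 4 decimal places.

2.3145 bits

H(P,Q) = −Σ p·log₂ q.
  −0.377·log₂(0.167) = 0.97344
  −0.263·log₂(0.348) = 0.40051
  −0.123·log₂(0.022) = 0.67728
  −0.237·log₂(0.463) = 0.26329
H(P,Q) = 2.3145 bits.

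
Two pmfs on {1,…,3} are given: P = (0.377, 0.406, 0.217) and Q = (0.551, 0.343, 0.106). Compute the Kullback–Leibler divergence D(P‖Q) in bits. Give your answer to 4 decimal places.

0.1167 bits

D(P‖Q) = Σ p·log₂(p/q).
  0.377·log₂(0.377/0.551) = -0.20640
  0.406·log₂(0.406/0.343) = 0.09877
  0.217·log₂(0.217/0.106) = 0.22430
D(P‖Q) = 0.1167 bits.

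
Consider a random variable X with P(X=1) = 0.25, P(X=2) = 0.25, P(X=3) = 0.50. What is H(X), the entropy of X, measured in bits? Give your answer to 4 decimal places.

H(X) = −Σ p·log₂ p.
  −(0.25)·log₂(0.25) = 0.50000
  −(0.25)·log₂(0.25) = 0.50000
  −(0.50)·log₂(0.50) = 0.50000
Sum: 0.50000 + 0.50000 + 0.50000 = 1.5000 bits.

1.5000 bits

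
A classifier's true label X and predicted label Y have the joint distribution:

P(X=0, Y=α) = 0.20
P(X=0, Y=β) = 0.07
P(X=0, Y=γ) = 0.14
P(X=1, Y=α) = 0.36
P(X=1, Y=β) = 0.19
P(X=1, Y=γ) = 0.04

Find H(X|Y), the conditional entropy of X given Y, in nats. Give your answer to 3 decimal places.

Chain rule: H(X|Y) = H(X,Y) − H(Y).
Marginals: p(X) = (0.4100, 0.5900), p(Y) = (0.5600, 0.2600, 0.1800).
H(X,Y) = 1.5954 nats; H(Y) = 0.9836 nats.
H(X|Y) = 1.5954 − 0.9836 = 0.612 nats.

0.612 nats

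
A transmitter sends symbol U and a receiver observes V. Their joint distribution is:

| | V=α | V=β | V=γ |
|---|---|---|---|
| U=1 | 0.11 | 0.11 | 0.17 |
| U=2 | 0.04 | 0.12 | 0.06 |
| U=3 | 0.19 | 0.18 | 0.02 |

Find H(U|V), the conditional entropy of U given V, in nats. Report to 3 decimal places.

Marginals: p(U) = (0.3900, 0.2200, 0.3900), p(V) = (0.3400, 0.4100, 0.2500).
H(U|V) = Σ p(V) · H(U|V=·).
  V=α: p=0.3400, H(U|V=α) = 0.9421
  V=β: p=0.4100, H(U|V=β) = 1.0740
  V=γ: p=0.2500, H(U|V=γ) = 0.8068
Weighted sum = 0.962 nats.

0.962 nats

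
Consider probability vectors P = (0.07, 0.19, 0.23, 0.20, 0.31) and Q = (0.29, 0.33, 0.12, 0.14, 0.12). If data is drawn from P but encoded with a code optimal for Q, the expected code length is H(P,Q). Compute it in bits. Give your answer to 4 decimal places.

H(P,Q) = −Σ p·log₂ q.
  −0.07·log₂(0.29) = 0.12501
  −0.19·log₂(0.33) = 0.30390
  −0.23·log₂(0.12) = 0.70355
  −0.20·log₂(0.14) = 0.56730
  −0.31·log₂(0.12) = 0.94826
H(P,Q) = 2.6480 bits.

2.6480 bits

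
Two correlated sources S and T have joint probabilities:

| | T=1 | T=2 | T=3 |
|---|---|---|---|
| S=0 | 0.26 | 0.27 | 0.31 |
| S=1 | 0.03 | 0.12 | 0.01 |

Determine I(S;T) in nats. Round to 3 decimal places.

0.058 nats

Marginals: p(S) = (0.8400, 0.1600), p(T) = (0.2900, 0.3900, 0.3200).
I(S;T) = H(S) + H(T) − H(S,T).
H(S) = 0.4397, H(T) = 1.0908, H(S,T) = 1.4725.
I(S;T) = 0.4397 + 1.0908 − 1.4725 = 0.058 nats.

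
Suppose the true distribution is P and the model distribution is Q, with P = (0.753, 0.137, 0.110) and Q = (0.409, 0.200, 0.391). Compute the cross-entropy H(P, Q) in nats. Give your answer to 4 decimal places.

0.9970 nats

H(P,Q) = −Σ p·ln q.
  −0.753·ln(0.409) = 0.67321
  −0.137·ln(0.200) = 0.22049
  −0.110·ln(0.391) = 0.10330
H(P,Q) = 0.9970 nats.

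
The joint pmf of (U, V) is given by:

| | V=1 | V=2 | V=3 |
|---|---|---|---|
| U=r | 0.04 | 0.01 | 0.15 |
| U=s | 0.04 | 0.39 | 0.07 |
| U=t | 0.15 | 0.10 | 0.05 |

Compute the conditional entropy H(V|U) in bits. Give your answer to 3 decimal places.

Marginals: p(U) = (0.2000, 0.5000, 0.3000), p(V) = (0.2300, 0.5000, 0.2700).
H(V|U) = Σ p(U) · H(V|U=·).
  U=r: p=0.2000, H(V|U=r) = 0.9918
  U=s: p=0.5000, H(V|U=s) = 0.9682
  U=t: p=0.3000, H(V|U=t) = 1.4591
Weighted sum = 1.120 bits.

1.120 bits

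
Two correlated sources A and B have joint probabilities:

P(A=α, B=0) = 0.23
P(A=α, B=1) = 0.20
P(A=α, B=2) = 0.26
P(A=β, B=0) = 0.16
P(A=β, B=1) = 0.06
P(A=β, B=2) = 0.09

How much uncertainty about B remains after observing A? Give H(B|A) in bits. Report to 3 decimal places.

1.543 bits

Chain rule: H(B|A) = H(A,B) − H(A).
Marginals: p(A) = (0.6900, 0.3100), p(B) = (0.3900, 0.2600, 0.3500).
H(A,B) = 2.4365 bits; H(A) = 0.8932 bits.
H(B|A) = 2.4365 − 0.8932 = 1.543 bits.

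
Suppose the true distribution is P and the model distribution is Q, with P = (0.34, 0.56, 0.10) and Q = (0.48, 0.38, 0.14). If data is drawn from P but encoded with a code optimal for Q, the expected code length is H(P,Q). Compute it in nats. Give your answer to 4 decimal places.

H(P,Q) = −Σ p·ln q.
  −0.34·ln(0.48) = 0.24955
  −0.56·ln(0.38) = 0.54185
  −0.10·ln(0.14) = 0.19661
H(P,Q) = 0.9880 nats.

0.9880 nats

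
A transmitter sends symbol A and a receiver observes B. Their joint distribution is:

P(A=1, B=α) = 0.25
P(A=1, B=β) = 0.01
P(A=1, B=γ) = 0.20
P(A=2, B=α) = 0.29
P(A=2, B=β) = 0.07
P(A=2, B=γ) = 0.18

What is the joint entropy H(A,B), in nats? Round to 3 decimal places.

H(A,B) = −Σ p(x,y)·ln p(x,y) over all 6 cells.
  cell (1,α): −0.25·ln0.25 = 0.3466
  cell (1,β): −0.01·ln0.01 = 0.0461
  cell (1,γ): −0.20·ln0.20 = 0.3219
  cell (2,α): −0.29·ln0.29 = 0.3590
  cell (2,β): −0.07·ln0.07 = 0.1861
  cell (2,γ): −0.18·ln0.18 = 0.3087
Sum = 1.568 nats.

1.568 nats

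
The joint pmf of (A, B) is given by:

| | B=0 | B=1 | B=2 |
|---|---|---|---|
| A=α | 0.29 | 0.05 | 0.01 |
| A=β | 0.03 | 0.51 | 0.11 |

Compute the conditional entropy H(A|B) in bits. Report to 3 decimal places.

0.436 bits

Marginals: p(A) = (0.3500, 0.6500), p(B) = (0.3200, 0.5600, 0.1200).
H(A|B) = Σ p(B) · H(A|B=·).
  B=0: p=0.3200, H(A|B=0) = 0.4489
  B=1: p=0.5600, H(A|B=1) = 0.4341
  B=2: p=0.1200, H(A|B=2) = 0.4138
Weighted sum = 0.436 bits.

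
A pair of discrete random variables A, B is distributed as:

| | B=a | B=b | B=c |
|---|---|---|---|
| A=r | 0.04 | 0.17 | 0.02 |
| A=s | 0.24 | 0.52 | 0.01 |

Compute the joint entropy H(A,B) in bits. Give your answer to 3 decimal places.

H(A,B) = −Σ p(x,y)·log₂ p(x,y) over all 6 cells.
  cell (r,a): −0.04·log₂0.04 = 0.1858
  cell (r,b): −0.17·log₂0.17 = 0.4346
  cell (r,c): −0.02·log₂0.02 = 0.1129
  cell (s,a): −0.24·log₂0.24 = 0.4941
  cell (s,b): −0.52·log₂0.52 = 0.4906
  cell (s,c): −0.01·log₂0.01 = 0.0664
Sum = 1.784 bits.

1.784 bits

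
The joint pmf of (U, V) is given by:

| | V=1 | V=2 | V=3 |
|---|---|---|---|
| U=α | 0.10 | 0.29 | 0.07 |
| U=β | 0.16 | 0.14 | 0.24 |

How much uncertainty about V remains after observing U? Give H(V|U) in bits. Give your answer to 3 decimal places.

1.438 bits

Marginals: p(U) = (0.4600, 0.5400), p(V) = (0.2600, 0.4300, 0.3100).
H(V|U) = Σ p(U) · H(V|U=·).
  U=α: p=0.4600, H(V|U=α) = 1.3116
  U=β: p=0.5400, H(V|U=β) = 1.5448
Weighted sum = 1.438 bits.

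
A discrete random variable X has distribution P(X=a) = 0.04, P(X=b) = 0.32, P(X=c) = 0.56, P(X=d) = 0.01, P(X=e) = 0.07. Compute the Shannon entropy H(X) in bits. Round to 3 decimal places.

H(X) = −Σ p·log₂ p.
  −(0.04)·log₂(0.04) = 0.1858
  −(0.32)·log₂(0.32) = 0.5260
  −(0.56)·log₂(0.56) = 0.4684
  −(0.01)·log₂(0.01) = 0.0664
  −(0.07)·log₂(0.07) = 0.2686
Sum: 0.1858 + 0.5260 + 0.4684 + 0.0664 + 0.2686 = 1.515 bits.

1.515 bits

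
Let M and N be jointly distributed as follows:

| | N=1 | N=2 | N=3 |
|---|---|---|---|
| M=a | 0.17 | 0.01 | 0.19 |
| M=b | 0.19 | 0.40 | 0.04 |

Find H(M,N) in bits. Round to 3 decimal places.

2.126 bits

H(M,N) = −Σ p(x,y)·log₂ p(x,y) over all 6 cells.
  cell (a,1): −0.17·log₂0.17 = 0.4346
  cell (a,2): −0.01·log₂0.01 = 0.0664
  cell (a,3): −0.19·log₂0.19 = 0.4552
  cell (b,1): −0.19·log₂0.19 = 0.4552
  cell (b,2): −0.40·log₂0.40 = 0.5288
  cell (b,3): −0.04·log₂0.04 = 0.1858
Sum = 2.126 bits.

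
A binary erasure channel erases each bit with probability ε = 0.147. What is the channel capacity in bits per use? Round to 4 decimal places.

Binary erasure channel: capacity C = 1 − ε.
C = 1 − 0.147 = 0.8530 bits per channel use.

0.8530 bits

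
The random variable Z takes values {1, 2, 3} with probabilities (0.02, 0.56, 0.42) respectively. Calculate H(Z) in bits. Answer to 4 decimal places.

1.1070 bits

H(Z) = −Σ p·log₂ p.
  −(0.02)·log₂(0.02) = 0.11288
  −(0.56)·log₂(0.56) = 0.46844
  −(0.42)·log₂(0.42) = 0.52565
Sum: 0.11288 + 0.46844 + 0.52565 = 1.1070 bits.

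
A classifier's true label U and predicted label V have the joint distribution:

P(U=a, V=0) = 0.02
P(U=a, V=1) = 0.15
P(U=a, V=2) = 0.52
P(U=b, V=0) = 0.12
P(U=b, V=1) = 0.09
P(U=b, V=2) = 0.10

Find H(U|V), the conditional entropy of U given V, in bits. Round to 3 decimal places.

0.707 bits

Marginals: p(U) = (0.6900, 0.3100), p(V) = (0.1400, 0.2400, 0.6200).
H(U|V) = Σ p(V) · H(U|V=·).
  V=0: p=0.1400, H(U|V=0) = 0.5917
  V=1: p=0.2400, H(U|V=1) = 0.9544
  V=2: p=0.6200, H(U|V=2) = 0.6374
Weighted sum = 0.707 bits.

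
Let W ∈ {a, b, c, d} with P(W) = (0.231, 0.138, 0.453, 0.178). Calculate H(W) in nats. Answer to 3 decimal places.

H(W) = −Σ p·ln p.
  −(0.231)·ln(0.231) = 0.3385
  −(0.138)·ln(0.138) = 0.2733
  −(0.453)·ln(0.453) = 0.3587
  −(0.178)·ln(0.178) = 0.3072
Sum: 0.3385 + 0.2733 + 0.3587 + 0.3072 = 1.278 nats.

1.278 nats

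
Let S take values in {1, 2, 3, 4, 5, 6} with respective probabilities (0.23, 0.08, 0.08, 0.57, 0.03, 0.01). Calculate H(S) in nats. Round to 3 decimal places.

1.214 nats

H(S) = −Σ p·ln p.
  −(0.23)·ln(0.23) = 0.3380
  −(0.08)·ln(0.08) = 0.2021
  −(0.08)·ln(0.08) = 0.2021
  −(0.57)·ln(0.57) = 0.3204
  −(0.03)·ln(0.03) = 0.1052
  −(0.01)·ln(0.01) = 0.0461
Sum: 0.3380 + 0.2021 + 0.2021 + 0.3204 + 0.1052 + 0.0461 = 1.214 nats.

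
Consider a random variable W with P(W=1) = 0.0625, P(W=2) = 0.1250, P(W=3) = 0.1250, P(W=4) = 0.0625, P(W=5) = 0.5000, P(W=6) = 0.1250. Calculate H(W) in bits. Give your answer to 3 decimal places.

2.125 bits

H(W) = −Σ p·log₂ p.
  −(0.0625)·log₂(0.0625) = 0.2500
  −(0.1250)·log₂(0.1250) = 0.3750
  −(0.1250)·log₂(0.1250) = 0.3750
  −(0.0625)·log₂(0.0625) = 0.2500
  −(0.5000)·log₂(0.5000) = 0.5000
  −(0.1250)·log₂(0.1250) = 0.3750
Sum: 0.2500 + 0.3750 + 0.3750 + 0.2500 + 0.5000 + 0.3750 = 2.125 bits.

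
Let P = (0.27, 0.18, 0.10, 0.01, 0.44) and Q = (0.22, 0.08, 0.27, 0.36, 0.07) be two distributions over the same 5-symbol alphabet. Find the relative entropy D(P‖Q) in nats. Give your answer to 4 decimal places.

0.8749 nats

D(P‖Q) = Σ p·ln(p/q).
  0.27·ln(0.27/0.22) = 0.05529
  0.18·ln(0.18/0.08) = 0.14597
  0.10·ln(0.10/0.27) = -0.09933
  0.01·ln(0.01/0.36) = -0.03584
  0.44·ln(0.44/0.07) = 0.80884
D(P‖Q) = 0.8749 nats.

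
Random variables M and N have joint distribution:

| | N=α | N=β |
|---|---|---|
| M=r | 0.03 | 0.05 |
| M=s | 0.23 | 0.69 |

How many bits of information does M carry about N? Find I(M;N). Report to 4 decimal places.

0.0040 bits

Marginals: p(M) = (0.0800, 0.9200), p(N) = (0.2600, 0.7400).
I(M;N) = H(M) + H(N) − H(M,N).
H(M) = 0.4022, H(N) = 0.8267, H(M,N) = 1.2249.
I(M;N) = 0.4022 + 0.8267 − 1.2249 = 0.0040 bits.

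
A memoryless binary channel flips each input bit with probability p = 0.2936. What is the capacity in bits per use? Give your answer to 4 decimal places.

Binary symmetric channel: C = 1 − h₂(ε) where h₂ is the binary entropy function.
h₂(0.2936) = −0.2936·log₂0.2936 − 0.7064·log₂0.7064 = 0.8733.
C = 1 − 0.8733 = 0.1267 bits per channel use.

0.1267 bits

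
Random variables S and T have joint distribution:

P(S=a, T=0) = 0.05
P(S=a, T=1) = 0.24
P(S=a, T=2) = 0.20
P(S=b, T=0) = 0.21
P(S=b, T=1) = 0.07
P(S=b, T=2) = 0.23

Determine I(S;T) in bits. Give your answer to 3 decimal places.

0.149 bits

Marginals: p(S) = (0.4900, 0.5100), p(T) = (0.2600, 0.3100, 0.4300).
I(S;T) = Σ p(x,y)·log₂[p(x,y)/(p(x)p(y))].
  (a,0): 0.05·log₂(0.3925) = -0.0675
  (a,1): 0.24·log₂(1.5800) = 0.1584
  (a,2): 0.20·log₂(0.9492) = -0.0150
  (b,0): 0.21·log₂(1.5837) = 0.1393
  (b,1): 0.07·log₂(0.4428) = -0.0823
  (b,2): 0.23·log₂(1.0488) = 0.0158
Sum = 0.149 bits.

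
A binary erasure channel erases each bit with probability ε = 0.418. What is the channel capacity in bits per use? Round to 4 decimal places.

Binary erasure channel: capacity C = 1 − ε.
C = 1 − 0.418 = 0.5820 bits per channel use.

0.5820 bits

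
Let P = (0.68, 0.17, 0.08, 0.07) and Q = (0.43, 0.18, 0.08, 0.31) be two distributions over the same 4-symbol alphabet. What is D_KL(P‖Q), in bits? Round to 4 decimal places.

D(P‖Q) = Σ p·log₂(p/q).
  0.68·log₂(0.68/0.43) = 0.44961
  0.17·log₂(0.17/0.18) = -0.01402
  0.08·log₂(0.08/0.08) = 0.00000
  0.07·log₂(0.07/0.31) = -0.15028
D(P‖Q) = 0.2853 bits.

0.2853 bits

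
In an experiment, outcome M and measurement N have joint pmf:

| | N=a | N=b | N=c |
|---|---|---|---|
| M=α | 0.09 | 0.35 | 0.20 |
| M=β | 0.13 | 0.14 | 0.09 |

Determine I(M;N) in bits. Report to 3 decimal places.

0.046 bits

Marginals: p(M) = (0.6400, 0.3600), p(N) = (0.2200, 0.4900, 0.2900).
I(M;N) = H(M) + H(N) − H(M,N).
H(M) = 0.9427, H(N) = 1.5028, H(M,N) = 2.3995.
I(M;N) = 0.9427 + 1.5028 − 2.3995 = 0.046 bits.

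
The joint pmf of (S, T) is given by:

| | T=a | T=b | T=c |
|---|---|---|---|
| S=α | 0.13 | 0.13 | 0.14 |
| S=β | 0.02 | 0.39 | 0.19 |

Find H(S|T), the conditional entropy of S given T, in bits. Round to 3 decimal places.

Chain rule: H(S|T) = H(S,T) − H(T).
Marginals: p(S) = (0.4000, 0.6000), p(T) = (0.1500, 0.5200, 0.3300).
H(S,T) = 2.2603 bits; H(T) = 1.4289 bits.
H(S|T) = 2.2603 − 1.4289 = 0.831 bits.

0.831 bits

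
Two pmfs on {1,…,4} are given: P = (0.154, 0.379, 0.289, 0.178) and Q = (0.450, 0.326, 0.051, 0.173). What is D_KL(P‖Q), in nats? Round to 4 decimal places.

D(P‖Q) = Σ p·ln(p/q).
  0.154·ln(0.154/0.450) = -0.16513
  0.379·ln(0.379/0.326) = 0.05709
  0.289·ln(0.289/0.051) = 0.50130
  0.178·ln(0.178/0.173) = 0.00507
D(P‖Q) = 0.3983 nats.

0.3983 nats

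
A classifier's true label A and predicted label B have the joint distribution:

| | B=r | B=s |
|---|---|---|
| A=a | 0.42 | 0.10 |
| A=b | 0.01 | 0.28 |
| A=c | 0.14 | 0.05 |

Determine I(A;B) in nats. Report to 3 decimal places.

0.276 nats

Marginals: p(A) = (0.5200, 0.2900, 0.1900), p(B) = (0.5700, 0.4300).
I(A;B) = H(A) + H(B) − H(A,B).
H(A) = 1.0146, H(B) = 0.6833, H(A,B) = 1.4221.
I(A;B) = 1.0146 + 0.6833 − 1.4221 = 0.276 nats.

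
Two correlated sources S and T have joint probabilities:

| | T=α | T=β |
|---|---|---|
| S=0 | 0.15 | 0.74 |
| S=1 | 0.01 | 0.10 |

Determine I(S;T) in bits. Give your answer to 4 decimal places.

Marginals: p(S) = (0.8900, 0.1100), p(T) = (0.1600, 0.8400).
I(S;T) = H(S) + H(T) − H(S,T).
H(S) = 0.4999, H(T) = 0.6343, H(S,T) = 1.1306.
I(S;T) = 0.4999 + 0.6343 − 1.1306 = 0.0036 bits.

0.0036 bits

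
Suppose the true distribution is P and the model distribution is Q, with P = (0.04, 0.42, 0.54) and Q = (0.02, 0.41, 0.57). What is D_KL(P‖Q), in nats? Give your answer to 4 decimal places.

D(P‖Q) = Σ p·ln(p/q).
  0.04·ln(0.04/0.02) = 0.02773
  0.42·ln(0.42/0.41) = 0.01012
  0.54·ln(0.54/0.57) = -0.02920
D(P‖Q) = 0.0087 nats.

0.0087 nats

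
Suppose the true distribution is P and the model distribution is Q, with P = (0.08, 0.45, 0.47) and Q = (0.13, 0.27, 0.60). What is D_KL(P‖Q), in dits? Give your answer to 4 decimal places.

0.0331 dits

D(P‖Q) = Σ p·log₁₀(p/q).
  0.08·log₁₀(0.08/0.13) = -0.01687
  0.45·log₁₀(0.45/0.27) = 0.09983
  0.47·log₁₀(0.47/0.60) = -0.04985
D(P‖Q) = 0.0331 dits.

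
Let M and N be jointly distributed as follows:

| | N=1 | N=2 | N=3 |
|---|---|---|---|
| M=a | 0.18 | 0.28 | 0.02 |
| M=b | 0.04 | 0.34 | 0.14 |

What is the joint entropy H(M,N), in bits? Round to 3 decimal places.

H(M,N) = −Σ p(x,y)·log₂ p(x,y) over all 6 cells.
  cell (a,1): −0.18·log₂0.18 = 0.4453
  cell (a,2): −0.28·log₂0.28 = 0.5142
  cell (a,3): −0.02·log₂0.02 = 0.1129
  cell (b,1): −0.04·log₂0.04 = 0.1858
  cell (b,2): −0.34·log₂0.34 = 0.5292
  cell (b,3): −0.14·log₂0.14 = 0.3971
Sum = 2.184 bits.

2.184 bits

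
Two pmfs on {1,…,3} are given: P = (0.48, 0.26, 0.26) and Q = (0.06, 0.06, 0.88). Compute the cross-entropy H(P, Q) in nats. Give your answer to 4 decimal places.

2.1152 nats

H(P,Q) = −Σ p·ln q.
  −0.48·ln(0.06) = 1.35044
  −0.26·ln(0.06) = 0.73149
  −0.26·ln(0.88) = 0.03324
H(P,Q) = 2.1152 nats.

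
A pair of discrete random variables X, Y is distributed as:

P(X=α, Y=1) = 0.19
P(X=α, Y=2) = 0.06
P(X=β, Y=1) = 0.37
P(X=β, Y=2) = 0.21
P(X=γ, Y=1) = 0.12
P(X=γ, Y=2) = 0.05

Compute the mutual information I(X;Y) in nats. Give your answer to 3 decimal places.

Marginals: p(X) = (0.2500, 0.5800, 0.1700), p(Y) = (0.6800, 0.3200).
I(X;Y) = Σ p(x,y)·ln[p(x,y)/(p(x)p(y))].
  (α,1): 0.19·ln(1.1176) = 0.0211
  (α,2): 0.06·ln(0.7500) = -0.0173
  (β,1): 0.37·ln(0.9381) = -0.0236
  (β,2): 0.21·ln(1.1315) = 0.0259
  (γ,1): 0.12·ln(1.0381) = 0.0045
  (γ,2): 0.05·ln(0.9191) = -0.0042
Sum = 0.006 nats.

0.006 nats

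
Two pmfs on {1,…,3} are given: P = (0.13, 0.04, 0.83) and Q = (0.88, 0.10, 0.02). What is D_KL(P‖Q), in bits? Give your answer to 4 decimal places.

D(P‖Q) = Σ p·log₂(p/q).
  0.13·log₂(0.13/0.88) = -0.35867
  0.04·log₂(0.04/0.10) = -0.05288
  0.83·log₂(0.83/0.02) = 4.46128
D(P‖Q) = 4.0497 bits.

4.0497 bits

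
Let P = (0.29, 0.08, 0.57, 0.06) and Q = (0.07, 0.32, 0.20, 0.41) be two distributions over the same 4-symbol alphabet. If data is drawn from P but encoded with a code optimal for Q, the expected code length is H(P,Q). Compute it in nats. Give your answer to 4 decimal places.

1.8332 nats

H(P,Q) = −Σ p·ln q.
  −0.29·ln(0.07) = 0.77119
  −0.08·ln(0.32) = 0.09115
  −0.57·ln(0.20) = 0.91738
  −0.06·ln(0.41) = 0.05350
H(P,Q) = 1.8332 nats.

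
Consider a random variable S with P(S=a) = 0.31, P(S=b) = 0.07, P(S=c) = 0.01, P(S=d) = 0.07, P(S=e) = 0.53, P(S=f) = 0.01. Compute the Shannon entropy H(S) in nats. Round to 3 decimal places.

H(S) = −Σ p·ln p.
  −(0.31)·ln(0.31) = 0.3631
  −(0.07)·ln(0.07) = 0.1861
  −(0.01)·ln(0.01) = 0.0461
  −(0.07)·ln(0.07) = 0.1861
  −(0.53)·ln(0.53) = 0.3365
  −(0.01)·ln(0.01) = 0.0461
Sum: 0.3631 + 0.1861 + 0.0461 + 0.1861 + 0.3365 + 0.0461 = 1.164 nats.

1.164 nats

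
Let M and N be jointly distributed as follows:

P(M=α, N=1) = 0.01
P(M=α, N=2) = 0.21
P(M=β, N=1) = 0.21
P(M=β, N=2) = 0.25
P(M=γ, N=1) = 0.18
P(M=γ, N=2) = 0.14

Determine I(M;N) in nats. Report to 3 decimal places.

Marginals: p(M) = (0.2200, 0.4600, 0.3200), p(N) = (0.4000, 0.6000).
I(M;N) = H(M) + H(N) − H(M,N).
H(M) = 1.0549, H(N) = 0.6730, H(M,N) = 1.6320.
I(M;N) = 1.0549 + 0.6730 − 1.6320 = 0.096 nats.

0.096 nats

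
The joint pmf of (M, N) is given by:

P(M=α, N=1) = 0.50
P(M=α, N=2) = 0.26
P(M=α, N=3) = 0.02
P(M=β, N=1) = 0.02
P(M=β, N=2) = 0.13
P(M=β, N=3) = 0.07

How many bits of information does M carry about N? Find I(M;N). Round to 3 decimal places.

0.211 bits

Marginals: p(M) = (0.7800, 0.2200), p(N) = (0.5200, 0.3900, 0.0900).
I(M;N) = Σ p(x,y)·log₂[p(x,y)/(p(x)p(y))].
  (α,1): 0.50·log₂(1.2327) = 0.1509
  (α,2): 0.26·log₂(0.8547) = -0.0589
  (α,3): 0.02·log₂(0.2849) = -0.0362
  (β,1): 0.02·log₂(0.1748) = -0.0503
  (β,2): 0.13·log₂(1.5152) = 0.0779
  (β,3): 0.07·log₂(3.5354) = 0.1275
Sum = 0.211 bits.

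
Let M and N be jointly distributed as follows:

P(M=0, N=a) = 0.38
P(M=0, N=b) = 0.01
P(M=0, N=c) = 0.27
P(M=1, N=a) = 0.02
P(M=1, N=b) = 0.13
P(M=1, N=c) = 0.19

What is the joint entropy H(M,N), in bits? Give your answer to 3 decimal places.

H(M,N) = −Σ p(x,y)·log₂ p(x,y) over all 6 cells.
  cell (0,a): −0.38·log₂0.38 = 0.5305
  cell (0,b): −0.01·log₂0.01 = 0.0664
  cell (0,c): −0.27·log₂0.27 = 0.5100
  cell (1,a): −0.02·log₂0.02 = 0.1129
  cell (1,b): −0.13·log₂0.13 = 0.3826
  cell (1,c): −0.19·log₂0.19 = 0.4552
Sum = 2.058 bits.

2.058 bits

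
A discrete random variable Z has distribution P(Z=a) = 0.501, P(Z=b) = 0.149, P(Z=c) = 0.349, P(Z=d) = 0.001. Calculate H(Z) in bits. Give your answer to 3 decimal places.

H(Z) = −Σ p·log₂ p.
  −(0.501)·log₂(0.501) = 0.4996
  −(0.149)·log₂(0.149) = 0.4092
  −(0.349)·log₂(0.349) = 0.5300
  −(0.001)·log₂(0.001) = 0.0100
Sum: 0.4996 + 0.4092 + 0.5300 + 0.0100 = 1.449 bits.

1.449 bits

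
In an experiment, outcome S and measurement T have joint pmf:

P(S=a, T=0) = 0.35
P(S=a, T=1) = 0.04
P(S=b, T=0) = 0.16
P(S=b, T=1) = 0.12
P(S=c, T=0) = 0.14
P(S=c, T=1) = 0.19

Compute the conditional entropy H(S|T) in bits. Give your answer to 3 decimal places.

1.424 bits

Marginals: p(S) = (0.3900, 0.2800, 0.3300), p(T) = (0.6500, 0.3500).
H(S|T) = Σ p(T) · H(S|T=·).
  T=0: p=0.6500, H(S|T=0) = 1.4558
  T=1: p=0.3500, H(S|T=1) = 1.3656
Weighted sum = 1.424 bits.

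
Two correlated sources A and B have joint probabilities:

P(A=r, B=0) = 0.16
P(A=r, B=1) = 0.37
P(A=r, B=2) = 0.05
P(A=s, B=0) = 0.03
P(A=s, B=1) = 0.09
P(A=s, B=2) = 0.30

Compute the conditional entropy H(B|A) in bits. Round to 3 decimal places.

Chain rule: H(B|A) = H(A,B) − H(A).
Marginals: p(A) = (0.5800, 0.4200), p(B) = (0.1900, 0.4600, 0.3500).
H(A,B) = 2.1554 bits; H(A) = 0.9815 bits.
H(B|A) = 2.1554 − 0.9815 = 1.174 bits.

1.174 bits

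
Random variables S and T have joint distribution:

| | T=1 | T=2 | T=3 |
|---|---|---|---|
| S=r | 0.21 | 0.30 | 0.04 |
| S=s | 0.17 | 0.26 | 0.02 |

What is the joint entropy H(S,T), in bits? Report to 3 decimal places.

H(S,T) = −Σ p(x,y)·log₂ p(x,y) over all 6 cells.
  cell (r,1): −0.21·log₂0.21 = 0.4728
  cell (r,2): −0.30·log₂0.30 = 0.5211
  cell (r,3): −0.04·log₂0.04 = 0.1858
  cell (s,1): −0.17·log₂0.17 = 0.4346
  cell (s,2): −0.26·log₂0.26 = 0.5053
  cell (s,3): −0.02·log₂0.02 = 0.1129
Sum = 2.232 bits.

2.232 bits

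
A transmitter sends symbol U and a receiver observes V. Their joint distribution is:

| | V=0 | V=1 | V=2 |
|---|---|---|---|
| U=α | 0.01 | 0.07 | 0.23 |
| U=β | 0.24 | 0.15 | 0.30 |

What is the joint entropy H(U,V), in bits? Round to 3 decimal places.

H(U,V) = −Σ p(x,y)·log₂ p(x,y) over all 6 cells.
  cell (α,0): −0.01·log₂0.01 = 0.0664
  cell (α,1): −0.07·log₂0.07 = 0.2686
  cell (α,2): −0.23·log₂0.23 = 0.4877
  cell (β,0): −0.24·log₂0.24 = 0.4941
  cell (β,1): −0.15·log₂0.15 = 0.4105
  cell (β,2): −0.30·log₂0.30 = 0.5211
Sum = 2.248 bits.

2.248 bits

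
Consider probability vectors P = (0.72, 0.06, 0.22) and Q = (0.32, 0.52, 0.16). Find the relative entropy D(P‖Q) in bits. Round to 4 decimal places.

0.7565 bits

D(P‖Q) = Σ p·log₂(p/q).
  0.72·log₂(0.72/0.32) = 0.84235
  0.06·log₂(0.06/0.52) = -0.18693
  0.22·log₂(0.22/0.16) = 0.10107
D(P‖Q) = 0.7565 bits.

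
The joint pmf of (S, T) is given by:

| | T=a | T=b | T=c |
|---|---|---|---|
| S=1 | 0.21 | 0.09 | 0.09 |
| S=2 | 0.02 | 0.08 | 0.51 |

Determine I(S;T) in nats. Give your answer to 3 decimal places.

Marginals: p(S) = (0.3900, 0.6100), p(T) = (0.2300, 0.1700, 0.6000).
I(S;T) = H(S) + H(T) − H(S,T).
H(S) = 0.6687, H(T) = 0.9458, H(S,T) = 1.3849.
I(S;T) = 0.6687 + 0.9458 − 1.3849 = 0.230 nats.

0.230 nats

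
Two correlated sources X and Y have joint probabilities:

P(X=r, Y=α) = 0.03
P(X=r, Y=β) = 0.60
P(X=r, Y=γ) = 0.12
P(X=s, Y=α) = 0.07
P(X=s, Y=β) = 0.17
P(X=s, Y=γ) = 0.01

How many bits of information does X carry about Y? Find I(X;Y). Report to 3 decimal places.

0.086 bits

Marginals: p(X) = (0.7500, 0.2500), p(Y) = (0.1000, 0.7700, 0.1300).
I(X;Y) = H(X) + H(Y) − H(X,Y).
H(X) = 0.8113, H(Y) = 1.0052, H(X,Y) = 1.7306.
I(X;Y) = 0.8113 + 1.0052 − 1.7306 = 0.086 bits.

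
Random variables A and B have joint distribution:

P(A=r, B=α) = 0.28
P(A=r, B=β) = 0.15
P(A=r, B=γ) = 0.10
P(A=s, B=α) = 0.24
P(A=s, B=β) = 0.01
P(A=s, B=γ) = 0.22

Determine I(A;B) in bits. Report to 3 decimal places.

Marginals: p(A) = (0.5300, 0.4700), p(B) = (0.5200, 0.1600, 0.3200).
I(A;B) = Σ p(x,y)·log₂[p(x,y)/(p(x)p(y))].
  (r,α): 0.28·log₂(1.0160) = 0.0064
  (r,β): 0.15·log₂(1.7689) = 0.1234
  (r,γ): 0.10·log₂(0.5896) = -0.0762
  (s,α): 0.24·log₂(0.9820) = -0.0063
  (s,β): 0.01·log₂(0.1330) = -0.0291
  (s,γ): 0.22·log₂(1.4628) = 0.1207
Sum = 0.139 bits.

0.139 bits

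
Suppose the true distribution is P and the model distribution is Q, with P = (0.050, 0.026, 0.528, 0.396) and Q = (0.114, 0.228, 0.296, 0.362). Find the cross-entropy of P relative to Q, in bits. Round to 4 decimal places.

1.7200 bits

H(P,Q) = −Σ p·log₂ q.
  −0.050·log₂(0.114) = 0.15664
  −0.026·log₂(0.228) = 0.05546
  −0.528·log₂(0.296) = 0.92734
  −0.396·log₂(0.362) = 0.58051
H(P,Q) = 1.7200 bits.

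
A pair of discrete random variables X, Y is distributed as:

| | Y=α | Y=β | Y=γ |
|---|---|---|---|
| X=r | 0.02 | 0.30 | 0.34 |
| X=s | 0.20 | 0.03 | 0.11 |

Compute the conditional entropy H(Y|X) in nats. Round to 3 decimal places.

0.835 nats

Marginals: p(X) = (0.6600, 0.3400), p(Y) = (0.2200, 0.3300, 0.4500).
H(Y|X) = Σ p(X) · H(Y|X=·).
  X=r: p=0.6600, H(Y|X=r) = 0.8060
  X=s: p=0.3400, H(Y|X=s) = 0.8914
Weighted sum = 0.835 nats.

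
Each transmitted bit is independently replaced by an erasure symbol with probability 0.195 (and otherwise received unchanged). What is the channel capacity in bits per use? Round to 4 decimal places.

Binary erasure channel: capacity C = 1 − ε.
C = 1 − 0.195 = 0.8050 bits per channel use.

0.8050 bits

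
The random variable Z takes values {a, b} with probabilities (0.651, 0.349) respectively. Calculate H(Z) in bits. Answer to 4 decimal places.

0.9332 bits

H(Z) = −Σ p·log₂ p.
  −(0.651)·log₂(0.651) = 0.40315
  −(0.349)·log₂(0.349) = 0.53003
Sum: 0.40315 + 0.53003 = 0.9332 bits.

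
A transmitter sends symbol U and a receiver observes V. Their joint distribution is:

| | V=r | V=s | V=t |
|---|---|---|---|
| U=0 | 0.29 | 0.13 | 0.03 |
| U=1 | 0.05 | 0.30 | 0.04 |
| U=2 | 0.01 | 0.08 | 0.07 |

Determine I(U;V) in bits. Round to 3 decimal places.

Marginals: p(U) = (0.4500, 0.3900, 0.1600), p(V) = (0.3500, 0.5100, 0.1400).
I(U;V) = H(U) + H(V) − H(U,V).
H(U) = 1.4712, H(V) = 1.4226, H(U,V) = 2.6018.
I(U;V) = 1.4712 + 1.4226 − 2.6018 = 0.292 bits.

0.292 bits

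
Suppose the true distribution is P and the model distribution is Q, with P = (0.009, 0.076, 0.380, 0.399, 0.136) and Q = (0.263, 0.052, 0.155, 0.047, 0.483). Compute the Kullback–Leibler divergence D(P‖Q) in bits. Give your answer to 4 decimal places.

D(P‖Q) = Σ p·log₂(p/q).
  0.009·log₂(0.009/0.263) = -0.04382
  0.076·log₂(0.076/0.052) = 0.04161
  0.380·log₂(0.380/0.155) = 0.49162
  0.399·log₂(0.399/0.047) = 1.23118
  0.136·log₂(0.136/0.483) = -0.24866
D(P‖Q) = 1.4719 bits.

1.4719 bits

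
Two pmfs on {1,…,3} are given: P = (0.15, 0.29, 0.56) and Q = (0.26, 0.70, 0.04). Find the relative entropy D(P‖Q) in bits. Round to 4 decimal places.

1.6444 bits

D(P‖Q) = Σ p·log₂(p/q).
  0.15·log₂(0.15/0.26) = -0.11903
  0.29·log₂(0.29/0.70) = -0.36868
  0.56·log₂(0.56/0.04) = 2.13212
D(P‖Q) = 1.6444 bits.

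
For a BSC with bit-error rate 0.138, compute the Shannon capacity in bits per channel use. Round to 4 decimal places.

0.4210 bits

Binary symmetric channel: C = 1 − h₂(ε) where h₂ is the binary entropy function.
h₂(0.138) = −0.138·log₂0.138 − 0.862·log₂0.862 = 0.5790.
C = 1 − 0.5790 = 0.4210 bits per channel use.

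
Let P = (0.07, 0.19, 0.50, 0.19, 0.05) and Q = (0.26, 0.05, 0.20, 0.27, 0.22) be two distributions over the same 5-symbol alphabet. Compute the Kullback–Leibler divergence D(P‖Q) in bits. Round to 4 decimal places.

0.6912 bits

D(P‖Q) = Σ p·log₂(p/q).
  0.07·log₂(0.07/0.26) = -0.13252
  0.19·log₂(0.19/0.05) = 0.36594
  0.50·log₂(0.50/0.20) = 0.66096
  0.19·log₂(0.19/0.27) = -0.09632
  0.05·log₂(0.05/0.22) = -0.10688
D(P‖Q) = 0.6912 bits.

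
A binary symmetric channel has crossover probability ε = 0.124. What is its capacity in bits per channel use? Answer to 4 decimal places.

Binary symmetric channel: C = 1 − h₂(ε) where h₂ is the binary entropy function.
h₂(0.124) = −0.124·log₂0.124 − 0.876·log₂0.876 = 0.5408.
C = 1 − 0.5408 = 0.4592 bits per channel use.

0.4592 bits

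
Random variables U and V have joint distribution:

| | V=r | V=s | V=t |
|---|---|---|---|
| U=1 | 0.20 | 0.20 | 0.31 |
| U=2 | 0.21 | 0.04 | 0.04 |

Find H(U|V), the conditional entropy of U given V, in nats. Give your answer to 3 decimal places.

0.517 nats

Chain rule: H(U|V) = H(U,V) − H(V).
Marginals: p(U) = (0.7100, 0.2900), p(V) = (0.4100, 0.2400, 0.3500).
H(U,V) = 1.5921 nats; H(V) = 1.0755 nats.
H(U|V) = 1.5921 − 1.0755 = 0.517 nats.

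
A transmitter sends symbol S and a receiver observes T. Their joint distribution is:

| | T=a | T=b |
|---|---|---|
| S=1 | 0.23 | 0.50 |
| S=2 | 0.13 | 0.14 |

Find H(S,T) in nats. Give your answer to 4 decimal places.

1.2251 nats

H(S,T) = −Σ p(x,y)·ln p(x,y) over all 4 cells.
  cell (1,a): −0.23·ln0.23 = 0.33803
  cell (1,b): −0.50·ln0.50 = 0.34657
  cell (2,a): −0.13·ln0.13 = 0.26523
  cell (2,b): −0.14·ln0.14 = 0.27526
Sum = 1.2251 nats.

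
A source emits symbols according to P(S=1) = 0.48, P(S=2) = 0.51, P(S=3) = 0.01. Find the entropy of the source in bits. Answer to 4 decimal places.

1.0701 bits

H(S) = −Σ p·log₂ p.
  −(0.48)·log₂(0.48) = 0.50827
  −(0.51)·log₂(0.51) = 0.49543
  −(0.01)·log₂(0.01) = 0.06644
Sum: 0.50827 + 0.49543 + 0.06644 = 1.0701 bits.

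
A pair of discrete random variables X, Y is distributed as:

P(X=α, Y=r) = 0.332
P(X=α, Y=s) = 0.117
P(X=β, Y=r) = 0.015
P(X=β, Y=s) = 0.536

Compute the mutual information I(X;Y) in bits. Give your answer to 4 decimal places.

Marginals: p(X) = (0.4490, 0.5510), p(Y) = (0.3470, 0.6530).
I(X;Y) = Σ p(x,y)·log₂[p(x,y)/(p(x)p(y))].
  (α,r): 0.332·log₂(2.1309) = 0.36236
  (α,s): 0.117·log₂(0.3990) = -0.15507
  (β,r): 0.015·log₂(0.0785) = -0.05508
  (β,s): 0.536·log₂(1.4897) = 0.30821
Sum = 0.4604 bits.

0.4604 bits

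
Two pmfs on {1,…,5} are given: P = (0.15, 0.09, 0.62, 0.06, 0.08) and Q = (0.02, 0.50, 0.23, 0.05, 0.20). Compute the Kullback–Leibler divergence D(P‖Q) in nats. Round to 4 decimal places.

D(P‖Q) = Σ p·ln(p/q).
  0.15·ln(0.15/0.02) = 0.30224
  0.09·ln(0.09/0.50) = -0.15433
  0.62·ln(0.62/0.23) = 0.61482
  0.06·ln(0.06/0.05) = 0.01094
  0.08·ln(0.08/0.20) = -0.07330
D(P‖Q) = 0.7004 nats.

0.7004 nats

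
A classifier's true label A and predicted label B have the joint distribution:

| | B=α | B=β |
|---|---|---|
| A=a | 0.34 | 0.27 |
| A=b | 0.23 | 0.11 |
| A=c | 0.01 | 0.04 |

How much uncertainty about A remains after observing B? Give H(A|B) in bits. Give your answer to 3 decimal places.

1.148 bits

Marginals: p(A) = (0.6100, 0.3400, 0.0500), p(B) = (0.5800, 0.4200).
H(A|B) = Σ p(B) · H(A|B=·).
  B=α: p=0.5800, H(A|B=α) = 1.0818
  B=β: p=0.4200, H(A|B=β) = 1.2391
Weighted sum = 1.148 bits.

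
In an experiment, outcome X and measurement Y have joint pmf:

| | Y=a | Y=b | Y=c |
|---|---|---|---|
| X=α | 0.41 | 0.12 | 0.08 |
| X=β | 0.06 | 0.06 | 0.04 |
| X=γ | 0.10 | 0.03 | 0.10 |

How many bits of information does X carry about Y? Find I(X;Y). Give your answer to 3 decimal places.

Marginals: p(X) = (0.6100, 0.1600, 0.2300), p(Y) = (0.5700, 0.2100, 0.2200).
I(X;Y) = H(X) + H(Y) − H(X,Y).
H(X) = 1.3457, H(Y) = 1.4156, H(X,Y) = 2.6749.
I(X;Y) = 1.3457 + 1.4156 − 2.6749 = 0.086 bits.

0.086 bits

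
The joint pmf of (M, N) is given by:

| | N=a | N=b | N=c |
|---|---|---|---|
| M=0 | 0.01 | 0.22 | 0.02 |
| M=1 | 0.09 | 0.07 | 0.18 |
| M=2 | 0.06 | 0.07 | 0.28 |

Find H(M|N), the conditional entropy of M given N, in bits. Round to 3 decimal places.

Chain rule: H(M|N) = H(M,N) − H(N).
Marginals: p(M) = (0.2500, 0.3400, 0.4100), p(N) = (0.1600, 0.3600, 0.4800).
H(M,N) = 2.7127 bits; H(N) = 1.4619 bits.
H(M|N) = 2.7127 − 1.4619 = 1.251 bits.

1.251 bits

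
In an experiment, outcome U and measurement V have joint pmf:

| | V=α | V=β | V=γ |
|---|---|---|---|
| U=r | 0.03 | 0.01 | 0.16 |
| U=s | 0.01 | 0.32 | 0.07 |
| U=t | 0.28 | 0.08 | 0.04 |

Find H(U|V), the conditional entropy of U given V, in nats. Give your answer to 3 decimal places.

Chain rule: H(U|V) = H(U,V) − H(V).
Marginals: p(U) = (0.2000, 0.4000, 0.4000), p(V) = (0.3200, 0.4100, 0.2700).
H(U,V) = 1.7285 nats; H(V) = 1.0837 nats.
H(U|V) = 1.7285 − 1.0837 = 0.645 nats.

0.645 nats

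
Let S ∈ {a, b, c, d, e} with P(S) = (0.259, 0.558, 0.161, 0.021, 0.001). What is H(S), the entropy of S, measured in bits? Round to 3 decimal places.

1.526 bits

H(S) = −Σ p·log₂ p.
  −(0.259)·log₂(0.259) = 0.5048
  −(0.558)·log₂(0.558) = 0.4696
  −(0.161)·log₂(0.161) = 0.4242
  −(0.021)·log₂(0.021) = 0.1170
  −(0.001)·log₂(0.001) = 0.0100
Sum: 0.5048 + 0.4696 + 0.4242 + 0.1170 + 0.0100 = 1.526 bits.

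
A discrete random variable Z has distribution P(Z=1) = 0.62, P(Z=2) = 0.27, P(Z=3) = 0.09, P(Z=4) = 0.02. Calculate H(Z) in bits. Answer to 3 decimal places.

1.363 bits

H(Z) = −Σ p·log₂ p.
  −(0.62)·log₂(0.62) = 0.4276
  −(0.27)·log₂(0.27) = 0.5100
  −(0.09)·log₂(0.09) = 0.3127
  −(0.02)·log₂(0.02) = 0.1129
Sum: 0.4276 + 0.5100 + 0.3127 + 0.1129 = 1.363 bits.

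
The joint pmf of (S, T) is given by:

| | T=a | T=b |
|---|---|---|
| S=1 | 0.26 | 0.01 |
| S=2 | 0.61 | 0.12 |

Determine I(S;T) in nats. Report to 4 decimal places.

0.0174 nats

Marginals: p(S) = (0.2700, 0.7300), p(T) = (0.8700, 0.1300).
I(S;T) = Σ p(x,y)·ln[p(x,y)/(p(x)p(y))].
  (1,a): 0.26·ln(1.1069) = 0.02640
  (1,b): 0.01·ln(0.2849) = -0.01256
  (2,a): 0.61·ln(0.9605) = -0.02460
  (2,b): 0.12·ln(1.2645) = 0.02816
Sum = 0.0174 nats.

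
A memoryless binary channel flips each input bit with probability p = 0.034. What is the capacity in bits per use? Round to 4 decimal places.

0.7859 bits

Binary symmetric channel: C = 1 − h₂(ε) where h₂ is the binary entropy function.
h₂(0.034) = −0.034·log₂0.034 − 0.966·log₂0.966 = 0.2141.
C = 1 − 0.2141 = 0.7859 bits per channel use.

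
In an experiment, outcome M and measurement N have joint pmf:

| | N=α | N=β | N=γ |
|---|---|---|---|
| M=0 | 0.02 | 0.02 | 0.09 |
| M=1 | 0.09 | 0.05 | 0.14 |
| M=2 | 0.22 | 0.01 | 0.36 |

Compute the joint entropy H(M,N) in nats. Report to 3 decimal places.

H(M,N) = −Σ p(x,y)·ln p(x,y) over all 9 cells.
  cell (0,α): −0.02·ln0.02 = 0.0782
  cell (0,β): −0.02·ln0.02 = 0.0782
  cell (0,γ): −0.09·ln0.09 = 0.2167
  cell (1,α): −0.09·ln0.09 = 0.2167
  cell (1,β): −0.05·ln0.05 = 0.1498
  cell (1,γ): −0.14·ln0.14 = 0.2753
  cell (2,α): −0.22·ln0.22 = 0.3331
  cell (2,β): −0.01·ln0.01 = 0.0461
  cell (2,γ): −0.36·ln0.36 = 0.3678
Sum = 1.762 nats.

1.762 nats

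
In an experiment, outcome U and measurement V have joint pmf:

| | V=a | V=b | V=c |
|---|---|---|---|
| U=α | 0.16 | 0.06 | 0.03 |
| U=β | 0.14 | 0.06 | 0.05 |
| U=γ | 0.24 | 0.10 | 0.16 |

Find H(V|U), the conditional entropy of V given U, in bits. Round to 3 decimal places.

Chain rule: H(V|U) = H(U,V) − H(U).
Marginals: p(U) = (0.2500, 0.2500, 0.5000), p(V) = (0.5400, 0.2200, 0.2400).
H(U,V) = 2.9244 bits; H(U) = 1.5000 bits.
H(V|U) = 2.9244 − 1.5000 = 1.424 bits.

1.424 bits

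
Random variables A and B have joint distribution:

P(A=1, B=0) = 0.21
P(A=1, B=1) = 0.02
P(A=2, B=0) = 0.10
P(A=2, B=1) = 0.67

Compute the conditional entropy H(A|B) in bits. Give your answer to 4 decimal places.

0.4118 bits

Marginals: p(A) = (0.2300, 0.7700), p(B) = (0.3100, 0.6900).
H(A|B) = Σ p(B) · H(A|B=·).
  B=0: p=0.3100, H(A|B=0) = 0.9072
  B=1: p=0.6900, H(A|B=1) = 0.1893
Weighted sum = 0.4118 bits.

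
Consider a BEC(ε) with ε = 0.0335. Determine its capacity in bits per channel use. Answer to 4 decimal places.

0.9665 bits

Binary erasure channel: capacity C = 1 − ε.
C = 1 − 0.0335 = 0.9665 bits per channel use.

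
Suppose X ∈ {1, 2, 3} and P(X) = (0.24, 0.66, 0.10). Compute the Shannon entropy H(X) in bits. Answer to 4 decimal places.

1.2220 bits

H(X) = −Σ p·log₂ p.
  −(0.24)·log₂(0.24) = 0.49413
  −(0.66)·log₂(0.66) = 0.39564
  −(0.10)·log₂(0.10) = 0.33219
Sum: 0.49413 + 0.39564 + 0.33219 = 1.2220 bits.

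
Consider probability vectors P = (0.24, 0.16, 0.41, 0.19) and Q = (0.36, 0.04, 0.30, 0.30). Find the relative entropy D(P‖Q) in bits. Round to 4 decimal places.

0.2392 bits

D(P‖Q) = Σ p·log₂(p/q).
  0.24·log₂(0.24/0.36) = -0.14039
  0.16·log₂(0.16/0.04) = 0.32000
  0.41·log₂(0.41/0.30) = 0.18477
  0.19·log₂(0.19/0.30) = -0.12520
D(P‖Q) = 0.2392 bits.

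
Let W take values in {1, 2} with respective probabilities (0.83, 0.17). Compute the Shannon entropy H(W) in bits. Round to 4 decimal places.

0.6577 bits

H(W) = −Σ p·log₂ p.
  −(0.83)·log₂(0.83) = 0.22312
  −(0.17)·log₂(0.17) = 0.43459
Sum: 0.22312 + 0.43459 = 0.6577 bits.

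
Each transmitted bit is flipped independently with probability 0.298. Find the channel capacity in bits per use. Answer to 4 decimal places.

Binary symmetric channel: C = 1 − h₂(ε) where h₂ is the binary entropy function.
h₂(0.298) = −0.298·log₂0.298 − 0.702·log₂0.702 = 0.8788.
C = 1 − 0.8788 = 0.1212 bits per channel use.

0.1212 bits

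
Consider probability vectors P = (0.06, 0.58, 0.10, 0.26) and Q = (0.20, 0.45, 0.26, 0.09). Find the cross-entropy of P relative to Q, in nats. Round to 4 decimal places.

H(P,Q) = −Σ p·ln q.
  −0.06·ln(0.20) = 0.09657
  −0.58·ln(0.45) = 0.46313
  −0.10·ln(0.26) = 0.13471
  −0.26·ln(0.09) = 0.62607
H(P,Q) = 1.3205 nats.

1.3205 nats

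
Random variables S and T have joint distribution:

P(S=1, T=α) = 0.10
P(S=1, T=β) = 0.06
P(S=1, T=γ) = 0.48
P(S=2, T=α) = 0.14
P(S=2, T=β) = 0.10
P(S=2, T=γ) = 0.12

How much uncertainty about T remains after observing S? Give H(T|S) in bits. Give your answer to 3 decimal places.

Chain rule: H(T|S) = H(S,T) − H(S).
Marginals: p(S) = (0.6400, 0.3600), p(T) = (0.2400, 0.1600, 0.6000).
H(S,T) = 2.1804 bits; H(S) = 0.9427 bits.
H(T|S) = 2.1804 − 0.9427 = 1.238 bits.

1.238 bits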